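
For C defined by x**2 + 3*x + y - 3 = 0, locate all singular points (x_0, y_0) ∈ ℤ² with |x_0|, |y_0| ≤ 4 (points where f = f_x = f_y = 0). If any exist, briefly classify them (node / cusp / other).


No singular points in the scanned grid; C is smooth there.

Compute partial derivatives:
  f_x = 2*x + 3.
  f_y = 1.
f_y = 1 is a nonzero constant, so f_y never vanishes: no point (x, y) can satisfy f = f_x = f_y = 0. In particular no (x, y) ∈ {−4, ..., 4}² is singular; the curve is smooth.


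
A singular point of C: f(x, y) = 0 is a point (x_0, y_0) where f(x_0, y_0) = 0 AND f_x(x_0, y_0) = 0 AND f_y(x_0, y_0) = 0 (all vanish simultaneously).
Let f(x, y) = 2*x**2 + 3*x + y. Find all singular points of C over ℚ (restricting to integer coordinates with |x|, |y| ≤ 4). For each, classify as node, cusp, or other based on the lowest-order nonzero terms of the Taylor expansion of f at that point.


No singular points in the scanned grid; C is smooth there.

Compute partial derivatives:
  f_x = 4*x + 3.
  f_y = 1.
f_y = 1 is a nonzero constant, so f_y never vanishes: no point (x, y) can satisfy f = f_x = f_y = 0. In particular no (x, y) ∈ {−4, ..., 4}² is singular; the curve is smooth.


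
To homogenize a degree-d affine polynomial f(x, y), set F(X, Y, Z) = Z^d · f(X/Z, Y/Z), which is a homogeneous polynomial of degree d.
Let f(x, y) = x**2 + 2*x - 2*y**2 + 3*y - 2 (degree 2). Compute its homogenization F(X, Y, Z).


F(X, Y, Z) = X**2 + 2*X*Z - 2*Y**2 + 3*Y*Z - 2*Z**2

deg(f) = 2.
Substitute x = X/Z, y = Y/Z into f, then multiply by Z^2.
  monomial 1·x^2·y^0 ↦ 1·X^2·Y^0·Z^0.
  monomial 2·x^1·y^0 ↦ 2·X^1·Y^0·Z^1.
  monomial -2·x^0·y^2 ↦ -2·X^0·Y^2·Z^0.
  monomial 3·x^0·y^1 ↦ 3·X^0·Y^1·Z^1.
  monomial -2·x^0·y^0 ↦ -2·X^0·Y^0·Z^2.
Collecting: F(X, Y, Z) = X**2 + 2*X*Z - 2*Y**2 + 3*Y*Z - 2*Z**2.


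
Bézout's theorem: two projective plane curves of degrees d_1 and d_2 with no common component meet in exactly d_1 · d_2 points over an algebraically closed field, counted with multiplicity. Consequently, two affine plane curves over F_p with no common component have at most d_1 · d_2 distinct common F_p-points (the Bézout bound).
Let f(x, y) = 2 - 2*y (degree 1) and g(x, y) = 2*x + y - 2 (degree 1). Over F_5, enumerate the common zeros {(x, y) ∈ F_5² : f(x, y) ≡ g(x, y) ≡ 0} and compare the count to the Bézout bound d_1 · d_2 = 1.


Common zeros: {(3, 1)}; count = 1; Bézout bound = 1.

deg(f) = 1, deg(g) = 1, so Bézout bound = 1.
Scan x ∈ F_5. For each x, list the y ∈ F_5 with f(x, y) ≡ 0 and those with g(x, y) ≡ 0 (mod 5); the common zeros in that column are the intersection.
  x = 0: f ≡ 0 at y ∈ {1}; g ≡ 0 at y ∈ {2}; common: ∅.
  x = 1: f ≡ 0 at y ∈ {1}; g ≡ 0 at y ∈ {0}; common: ∅.
  x = 2: f ≡ 0 at y ∈ {1}; g ≡ 0 at y ∈ {3}; common: ∅.
  x = 3: f ≡ 0 at y ∈ {1}; g ≡ 0 at y ∈ {1}; common: {1}.
  x = 4: f ≡ 0 at y ∈ {1}; g ≡ 0 at y ∈ {4}; common: ∅.
Collecting: common zeros = {(3, 1)}, so the count is 1.
Comparison with the Bézout bound: 1 ≤ 1 = deg(f)·deg(g), as expected for curves with no common component (the bound is attained).


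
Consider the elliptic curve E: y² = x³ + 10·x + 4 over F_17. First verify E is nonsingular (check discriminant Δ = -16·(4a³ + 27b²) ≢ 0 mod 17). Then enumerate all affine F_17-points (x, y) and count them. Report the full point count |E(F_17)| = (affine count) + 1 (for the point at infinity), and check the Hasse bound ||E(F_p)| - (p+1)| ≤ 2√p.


Affine points = {(0, 2), (0, 15), (1, 7), (1, 10), (2, 7), (2, 10), (5, 3), (5, 14), (6, 5), (6, 12), (7, 3), (7, 14), (8, 1), (8, 16), (10, 4), (10, 13), (11, 0), (12, 4), (12, 13), (13, 6), (13, 11), (14, 7), (14, 10)}; affine count = 23; |E(F_17)| = 24.

Discriminant check: Δ ∝ 4a³ + 27b² = 4·10³ + 27·4² = 4·1000 + 27·16 ≡ 12 (mod 17). Nonzero ⇒ E is nonsingular.
For each x ∈ F_17, compute rhs = x³ + 10·x + 4 mod 17, then count y ∈ F_17 with y² ≡ rhs.
  x = 0: rhs = 4, matching y values: 2, 15 (2 points).
  x = 1: rhs = 15, matching y values: 7, 10 (2 points).
  x = 2: rhs = 15, matching y values: 7, 10 (2 points).
  x = 3: rhs = 10, matching y values: none (0 points).
  x = 4: rhs = 6, matching y values: none (0 points).
  x = 5: rhs = 9, matching y values: 3, 14 (2 points).
  x = 6: rhs = 8, matching y values: 5, 12 (2 points).
  x = 7: rhs = 9, matching y values: 3, 14 (2 points).
  x = 8: rhs = 1, matching y values: 1, 16 (2 points).
  x = 9: rhs = 7, matching y values: none (0 points).
  x = 10: rhs = 16, matching y values: 4, 13 (2 points).
  x = 11: rhs = 0, matching y values: 0 (1 points).
  x = 12: rhs = 16, matching y values: 4, 13 (2 points).
  x = 13: rhs = 2, matching y values: 6, 11 (2 points).
  x = 14: rhs = 15, matching y values: 7, 10 (2 points).
  x = 15: rhs = 10, matching y values: none (0 points).
  x = 16: rhs = 10, matching y values: none (0 points).
Total affine count: 23.
Full point count |E(F_17)| = 23 + 1 = 24.
Hasse bound: |24 − (17+1)| = |6| = 6 ≤ 2√17 ≈ 8.2462 ✓.


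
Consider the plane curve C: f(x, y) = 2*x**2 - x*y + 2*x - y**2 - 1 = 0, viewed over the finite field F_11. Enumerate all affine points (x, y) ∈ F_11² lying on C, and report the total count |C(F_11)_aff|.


Affine F_11-points: {(2, 0), (2, 9), (6, 6), (6, 10), (7, 6), (7, 9), (8, 0), (8, 3), (9, 3), (9, 10)}; count = 10.

For each of the 121 pairs (x, y) ∈ F_11², evaluate f(x, y) mod 11. Record the zeros.
  x = 0: [0↦10, 1↦9, 2↦6, 3↦1, 4↦5, 5↦7, 6↦7, 7↦5, 8↦1, 9↦6, 10↦9]  zeros at y ∈ ∅
  x = 1: [0↦3, 1↦1, 2↦8, 3↦2, 4↦5, 5↦6, 6↦5, 7↦2, 8↦8, 9↦1, 10↦3]  zeros at y ∈ ∅
  x = 2: [0↦0, 1↦8, 2↦3, 3↦7, 4↦9, 5↦9, 6↦7, 7↦3, 8↦8, 9↦0, 10↦1]  zeros at y ∈ {0, 9}
  x = 3: [0↦1, 1↦8, 2↦2, 3↦5, 4↦6, 5↦5, 6↦2, 7↦8, 8↦1, 9↦3, 10↦3]  zeros at y ∈ ∅
  x = 4: [0↦6, 1↦1, 2↦5, 3↦7, 4↦7, 5↦5, 6↦1, 7↦6, 8↦9, 9↦10, 10↦9]  zeros at y ∈ ∅
  x = 5: [0↦4, 1↦9, 2↦1, 3↦2, 4↦1, 5↦9, 6↦4, 7↦8, 8↦10, 9↦10, 10↦8]  zeros at y ∈ ∅
  x = 6: [0↦6, 1↦10, 2↦1, 3↦1, 4↦10, 5↦6, 6↦0, 7↦3, 8↦4, 9↦3, 10↦0]  zeros at y ∈ {6, 10}
  x = 7: [0↦1, 1↦4, 2↦5, 3↦4, 4↦1, 5↦7, 6↦0, 7↦2, 8↦2, 9↦0, 10↦7]  zeros at y ∈ {6, 9}
  x = 8: [0↦0, 1↦2, 2↦2, 3↦0, 4↦7, 5↦1, 6↦4, 7↦5, 8↦4, 9↦1, 10↦7]  zeros at y ∈ {0, 3}
  x = 9: [0↦3, 1↦4, 2↦3, 3↦0, 4↦6, 5↦10, 6↦1, 7↦1, 8↦10, 9↦6, 10↦0]  zeros at y ∈ {3, 10}
  x = 10: [0↦10, 1↦10, 2↦8, 3↦4, 4↦9, 5↦1, 6↦2, 7↦1, 8↦9, 9↦4, 10↦8]  zeros at y ∈ ∅
Collecting zeros: affine points = {(2, 0), (2, 9), (6, 6), (6, 10), (7, 6), (7, 9), (8, 0), (8, 3), (9, 3), (9, 10)}.
Total count |C(F_11)_aff| = 10.


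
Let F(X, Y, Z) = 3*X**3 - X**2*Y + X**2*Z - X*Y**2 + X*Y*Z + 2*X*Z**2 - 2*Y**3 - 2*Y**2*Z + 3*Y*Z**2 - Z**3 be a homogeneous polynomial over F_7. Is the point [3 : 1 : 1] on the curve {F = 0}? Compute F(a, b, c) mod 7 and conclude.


F(3,1,1) ≡ 1 (mod 7); P is NOT on the curve.

Evaluate F(3, 1, 1) term-by-term (mod 7).
  3*X**3 ↦ 3·27·1·1 = 81
  -X**2*Y ↦ -1·9·1·1 = -9
  X**2*Z ↦ 1·9·1·1 = 9
  -X*Y**2 ↦ -1·3·1·1 = -3
  X*Y*Z ↦ 1·3·1·1 = 3
  2*X*Z**2 ↦ 2·3·1·1 = 6
  -2*Y**3 ↦ -2·1·1·1 = -2
  -2*Y**2*Z ↦ -2·1·1·1 = -2
  3*Y*Z**2 ↦ 3·1·1·1 = 3
  -Z**3 ↦ -1·1·1·1 = -1
Sum: F(3, 1, 1) = (81) + (-9) + (9) + (-3) + (3) + (6) + (-2) + (-2) + (3) + (-1) = 85.
Reducing mod 7: 85 ≡ 1 (mod 7).
Since F(a, b, c) ≡ 1 ≠ 0 (mod 7), P does NOT lie on the curve.


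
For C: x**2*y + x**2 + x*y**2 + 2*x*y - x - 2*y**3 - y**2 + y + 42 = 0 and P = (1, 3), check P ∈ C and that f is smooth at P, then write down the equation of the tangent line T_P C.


Tangent line at P: 22*x - 50*y + 128 = 0.

Step 1: f(1, 3) = 0, so P lies on C.
Step 2: partial derivatives
  f_x(x, y) = 2*x*y + 2*x + y**2 + 2*y - 1, f_y(x, y) = x**2 + 2*x*y + 2*x - 6*y**2 - 2*y + 1.
  f_x(P) = 22, f_y(P) = -50 (gradient nonzero, so P is smooth).
Step 3: tangent line at P: 22·(x − 1) + -50·(y − 3) = 0.
Expanding: 22*x - 50*y + 128 = 0.


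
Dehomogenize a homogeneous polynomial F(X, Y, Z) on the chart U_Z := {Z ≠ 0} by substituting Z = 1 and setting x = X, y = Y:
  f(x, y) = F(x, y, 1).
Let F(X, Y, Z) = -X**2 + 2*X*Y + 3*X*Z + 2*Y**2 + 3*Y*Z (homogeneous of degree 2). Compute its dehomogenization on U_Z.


f(x, y) = -x**2 + 2*x*y + 3*x + 2*y**2 + 3*y

On U_Z we set Z = 1. Each monomial c·X^i·Y^j·Z^k in F becomes c·x^i·y^j·1^k = c·x^i·y^j.
Substituting Z = 1: F(X, Y, 1) = -x**2 + 2*x*y + 3*x + 2*y**2 + 3*y.
Note: deg(f) ≤ deg(F) = 2; strict inequality happens when F is divisible by Z (lost terms).


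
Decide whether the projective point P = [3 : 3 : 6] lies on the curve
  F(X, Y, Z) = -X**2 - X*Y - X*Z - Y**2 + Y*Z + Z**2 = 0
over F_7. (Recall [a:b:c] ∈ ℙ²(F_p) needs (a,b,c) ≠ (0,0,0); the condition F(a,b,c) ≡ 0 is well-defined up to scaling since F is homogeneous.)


F(3,3,6) ≡ 2 (mod 7); P is NOT on the curve.

Evaluate F(3, 3, 6) term-by-term (mod 7).
  -X**2 ↦ -1·9·1·1 = -9
  -X*Y ↦ -1·3·3·1 = -9
  -X*Z ↦ -1·3·1·6 = -18
  -Y**2 ↦ -1·1·9·1 = -9
  Y*Z ↦ 1·1·3·6 = 18
  Z**2 ↦ 1·1·1·36 = 36
Sum: F(3, 3, 6) = (-9) + (-9) + (-18) + (-9) + (18) + (36) = 9.
Reducing mod 7: 9 ≡ 2 (mod 7).
Since F(a, b, c) ≡ 2 ≠ 0 (mod 7), P does NOT lie on the curve.


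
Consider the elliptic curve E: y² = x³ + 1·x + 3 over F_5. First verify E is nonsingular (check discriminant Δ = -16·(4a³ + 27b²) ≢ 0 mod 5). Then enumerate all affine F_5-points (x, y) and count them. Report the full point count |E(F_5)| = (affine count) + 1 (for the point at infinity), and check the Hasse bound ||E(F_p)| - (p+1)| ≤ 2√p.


Affine points = {(1, 0), (4, 1), (4, 4)}; affine count = 3; |E(F_5)| = 4.

Discriminant check: Δ ∝ 4a³ + 27b² = 4·1³ + 27·3² = 4·1 + 27·9 ≡ 2 (mod 5). Nonzero ⇒ E is nonsingular.
For each x ∈ F_5, compute rhs = x³ + 1·x + 3 mod 5, then count y ∈ F_5 with y² ≡ rhs.
  x = 0: rhs = 3, matching y values: none (0 points).
  x = 1: rhs = 0, matching y values: 0 (1 points).
  x = 2: rhs = 3, matching y values: none (0 points).
  x = 3: rhs = 3, matching y values: none (0 points).
  x = 4: rhs = 1, matching y values: 1, 4 (2 points).
Total affine count: 3.
Full point count |E(F_5)| = 3 + 1 = 4.
Hasse bound: |4 − (5+1)| = |-2| = 2 ≤ 2√5 ≈ 4.4721 ✓.


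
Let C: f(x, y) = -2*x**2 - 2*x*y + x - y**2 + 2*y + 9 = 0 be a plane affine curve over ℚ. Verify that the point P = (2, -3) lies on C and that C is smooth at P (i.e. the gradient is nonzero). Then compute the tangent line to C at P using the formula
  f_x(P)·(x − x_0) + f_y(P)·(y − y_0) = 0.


Tangent line at P: -x + 4*y + 14 = 0.

Step 1: f(2, -3) = 0, so P lies on C.
Step 2: partial derivatives
  f_x(x, y) = -4*x - 2*y + 1, f_y(x, y) = -2*x - 2*y + 2.
  f_x(P) = -1, f_y(P) = 4 (gradient nonzero, so P is smooth).
Step 3: tangent line at P: -1·(x − 2) + 4·(y − -3) = 0.
Expanding: -x + 4*y + 14 = 0.


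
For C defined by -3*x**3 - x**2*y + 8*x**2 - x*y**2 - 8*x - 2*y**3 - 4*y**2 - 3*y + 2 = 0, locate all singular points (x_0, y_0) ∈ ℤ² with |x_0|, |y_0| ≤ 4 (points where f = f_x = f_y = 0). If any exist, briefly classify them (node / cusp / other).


Singular points: {(1, -1)}; classification: cusp.

Compute partial derivatives:
  f_x = -9*x**2 - 2*x*y + 16*x - y**2 - 8.
  f_y = -x**2 - 2*x*y - 6*y**2 - 8*y - 3.
Scan x_0 ∈ {−4, ..., 4}. For each x_0, f_y(x_0, y) is a polynomial in y; find its integer roots y ∈ {−4, ..., 4}, then test f_x and f at those candidates.
  x = -4: f_y(-4, y) = -6*y**2 - 19; no integer root y with |y| ≤ 4.
  x = -3: f_y(-3, y) = -6*y**2 - 2*y - 12; no integer root y with |y| ≤ 4.
  x = -2: f_y(-2, y) = -6*y**2 - 4*y - 7; no integer root y with |y| ≤ 4.
  x = -1: f_y(-1, y) = -6*y**2 - 6*y - 4; no integer root y with |y| ≤ 4.
  x = 0: f_y(0, y) = -6*y**2 - 8*y - 3; no integer root y with |y| ≤ 4.
  x = 1: f_y(1, y) = -6*y**2 - 10*y - 4; vanishes at y ∈ {-1}. (1, -1): f_x = 0, f = 0 — SINGULAR.
  x = 2: f_y(2, y) = -6*y**2 - 12*y - 7; no integer root y with |y| ≤ 4.
  x = 3: f_y(3, y) = -6*y**2 - 14*y - 12; no integer root y with |y| ≤ 4.
  x = 4: f_y(4, y) = -6*y**2 - 16*y - 19; no integer root y with |y| ≤ 4.
Only singular point on the grid: (1, -1).
Classify: substitute x = 1 + u, y = -1 + v and expand: f = -3*u**3 - u**2*v - u*v**2 - 2*v**3 + v**2.
No constant or linear terms (consistent with a singular point). Quadratic part: v**2. Cubic part: -3*u**3 - u**2*v - u*v**2 - 2*v**3.
The quadratic part v**2 is a perfect square, so there is a single (double) tangent line v = 0, i.e. y = -1. Restricting the cubic part to that line (v = 0) leaves -3*u**3 ≠ 0, so f is not divisible by v and the branch is v² ≈ 3*u**3 to lowest order — this is a cusp.
Classification: cusp.


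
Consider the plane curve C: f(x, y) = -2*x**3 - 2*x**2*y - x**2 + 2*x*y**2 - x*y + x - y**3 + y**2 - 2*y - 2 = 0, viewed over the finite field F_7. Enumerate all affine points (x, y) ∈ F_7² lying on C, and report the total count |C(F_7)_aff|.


Affine F_7-points: {(0, 5), (1, 1), (2, 1), (5, 2), (5, 3), (5, 6), (6, 1)}; count = 7.

For each of the 49 pairs (x, y) ∈ F_7², evaluate f(x, y) mod 7. Record the zeros.
  x = 0: [0↦5, 1↦3, 2↦4, 3↦2, 4↦5, 5↦0, 6↦2]  zeros at y ∈ {5}
  x = 1: [0↦3, 1↦0, 2↦4, 3↦2, 4↦2, 5↦5, 6↦5]  zeros at y ∈ {1}
  x = 2: [0↦1, 1↦0, 2↦3, 3↦4, 4↦4, 5↦4, 6↦5]  zeros at y ∈ {1}
  x = 3: [0↦1, 1↦5, 2↦3, 3↦3, 4↦6, 5↦6, 6↦4]  zeros at y ∈ ∅
  x = 4: [0↦5, 1↦3, 2↦6, 3↦1, 4↦3, 5↦6, 6↦4]  zeros at y ∈ ∅
  x = 5: [0↦1, 1↦3, 2↦0, 3↦0, 4↦4, 5↦6, 6↦0]  zeros at y ∈ {2, 3, 6}
  x = 6: [0↦5, 1↦0, 2↦1, 3↦2, 4↦4, 5↦1, 6↦1]  zeros at y ∈ {1}
Collecting zeros: affine points = {(0, 5), (1, 1), (2, 1), (5, 2), (5, 3), (5, 6), (6, 1)}.
Total count |C(F_7)_aff| = 7.


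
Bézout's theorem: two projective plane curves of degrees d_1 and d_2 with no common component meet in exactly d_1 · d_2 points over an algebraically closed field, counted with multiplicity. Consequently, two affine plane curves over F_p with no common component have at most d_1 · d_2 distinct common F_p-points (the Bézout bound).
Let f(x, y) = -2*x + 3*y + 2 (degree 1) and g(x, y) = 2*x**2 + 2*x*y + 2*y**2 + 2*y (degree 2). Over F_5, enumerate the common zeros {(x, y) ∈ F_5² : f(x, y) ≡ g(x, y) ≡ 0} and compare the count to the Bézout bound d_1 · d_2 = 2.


Common zeros: {(3, 3), (4, 2)}; count = 2; Bézout bound = 2.

deg(f) = 1, deg(g) = 2, so Bézout bound = 2.
Scan x ∈ F_5. For each x, list the y ∈ F_5 with f(x, y) ≡ 0 and those with g(x, y) ≡ 0 (mod 5); the common zeros in that column are the intersection.
  x = 0: f ≡ 0 at y ∈ {1}; g ≡ 0 at y ∈ {0, 4}; common: ∅.
  x = 1: f ≡ 0 at y ∈ {0}; g ≡ 0 at y ∈ {4}; common: ∅.
  x = 2: f ≡ 0 at y ∈ {4}; g ≡ 0 at y ∈ ∅; common: ∅.
  x = 3: f ≡ 0 at y ∈ {3}; g ≡ 0 at y ∈ {3}; common: {3}.
  x = 4: f ≡ 0 at y ∈ {2}; g ≡ 0 at y ∈ {2, 3}; common: {2}.
Collecting: common zeros = {(3, 3), (4, 2)}, so the count is 2.
Comparison with the Bézout bound: 2 ≤ 2 = deg(f)·deg(g), as expected for curves with no common component (the bound is attained).


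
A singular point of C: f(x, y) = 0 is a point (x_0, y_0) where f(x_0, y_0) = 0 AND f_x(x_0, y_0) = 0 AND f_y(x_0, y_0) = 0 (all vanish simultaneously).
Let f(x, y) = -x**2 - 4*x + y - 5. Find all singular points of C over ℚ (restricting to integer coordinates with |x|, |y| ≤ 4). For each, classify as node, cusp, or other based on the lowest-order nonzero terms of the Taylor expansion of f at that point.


No singular points in the scanned grid; C is smooth there.

Compute partial derivatives:
  f_x = -2*x - 4.
  f_y = 1.
f_y = 1 is a nonzero constant, so f_y never vanishes: no point (x, y) can satisfy f = f_x = f_y = 0. In particular no (x, y) ∈ {−4, ..., 4}² is singular; the curve is smooth.


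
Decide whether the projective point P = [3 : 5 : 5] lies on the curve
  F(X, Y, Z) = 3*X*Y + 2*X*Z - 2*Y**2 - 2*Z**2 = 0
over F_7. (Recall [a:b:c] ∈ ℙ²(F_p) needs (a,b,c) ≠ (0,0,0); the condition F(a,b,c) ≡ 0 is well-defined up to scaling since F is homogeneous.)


F(3,5,5) ≡ 3 (mod 7); P is NOT on the curve.

Evaluate F(3, 5, 5) term-by-term (mod 7).
  3*X*Y ↦ 3·3·5·1 = 45
  2*X*Z ↦ 2·3·1·5 = 30
  -2*Y**2 ↦ -2·1·25·1 = -50
  -2*Z**2 ↦ -2·1·1·25 = -50
Sum: F(3, 5, 5) = (45) + (30) + (-50) + (-50) = -25.
Reducing mod 7: -25 ≡ 3 (mod 7).
Since F(a, b, c) ≡ 3 ≠ 0 (mod 7), P does NOT lie on the curve.


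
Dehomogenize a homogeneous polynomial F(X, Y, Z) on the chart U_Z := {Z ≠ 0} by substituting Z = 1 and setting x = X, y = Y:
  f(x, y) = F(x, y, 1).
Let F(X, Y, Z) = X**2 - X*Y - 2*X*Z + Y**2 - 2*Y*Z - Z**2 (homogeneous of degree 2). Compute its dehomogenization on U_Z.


f(x, y) = x**2 - x*y - 2*x + y**2 - 2*y - 1

On U_Z we set Z = 1. Each monomial c·X^i·Y^j·Z^k in F becomes c·x^i·y^j·1^k = c·x^i·y^j.
Substituting Z = 1: F(X, Y, 1) = x**2 - x*y - 2*x + y**2 - 2*y - 1.
Note: deg(f) ≤ deg(F) = 2; strict inequality happens when F is divisible by Z (lost terms).


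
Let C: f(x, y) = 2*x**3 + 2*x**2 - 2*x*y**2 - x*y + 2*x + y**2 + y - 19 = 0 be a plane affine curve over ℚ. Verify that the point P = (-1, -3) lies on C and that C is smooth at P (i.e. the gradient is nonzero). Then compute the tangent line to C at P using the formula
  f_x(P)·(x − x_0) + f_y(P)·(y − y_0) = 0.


Tangent line at P: -11*x - 16*y - 59 = 0.

Step 1: f(-1, -3) = 0, so P lies on C.
Step 2: partial derivatives
  f_x(x, y) = 6*x**2 + 4*x - 2*y**2 - y + 2, f_y(x, y) = -4*x*y - x + 2*y + 1.
  f_x(P) = -11, f_y(P) = -16 (gradient nonzero, so P is smooth).
Step 3: tangent line at P: -11·(x − -1) + -16·(y − -3) = 0.
Expanding: -11*x - 16*y - 59 = 0.


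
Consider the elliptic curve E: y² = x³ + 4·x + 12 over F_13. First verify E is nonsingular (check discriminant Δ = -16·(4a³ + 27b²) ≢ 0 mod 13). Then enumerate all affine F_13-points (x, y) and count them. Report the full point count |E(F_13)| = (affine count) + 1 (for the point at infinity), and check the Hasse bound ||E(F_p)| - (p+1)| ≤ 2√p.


Affine points = {(0, 5), (0, 8), (1, 2), (1, 11), (3, 5), (3, 8), (4, 1), (4, 12), (5, 1), (5, 12), (8, 6), (8, 7), (9, 6), (9, 7), (10, 5), (10, 8), (11, 3), (11, 10)}; affine count = 18; |E(F_13)| = 19.

Discriminant check: Δ ∝ 4a³ + 27b² = 4·4³ + 27·12² = 4·64 + 27·144 ≡ 10 (mod 13). Nonzero ⇒ E is nonsingular.
For each x ∈ F_13, compute rhs = x³ + 4·x + 12 mod 13, then count y ∈ F_13 with y² ≡ rhs.
  x = 0: rhs = 12, matching y values: 5, 8 (2 points).
  x = 1: rhs = 4, matching y values: 2, 11 (2 points).
  x = 2: rhs = 2, matching y values: none (0 points).
  x = 3: rhs = 12, matching y values: 5, 8 (2 points).
  x = 4: rhs = 1, matching y values: 1, 12 (2 points).
  x = 5: rhs = 1, matching y values: 1, 12 (2 points).
  x = 6: rhs = 5, matching y values: none (0 points).
  x = 7: rhs = 6, matching y values: none (0 points).
  x = 8: rhs = 10, matching y values: 6, 7 (2 points).
  x = 9: rhs = 10, matching y values: 6, 7 (2 points).
  x = 10: rhs = 12, matching y values: 5, 8 (2 points).
  x = 11: rhs = 9, matching y values: 3, 10 (2 points).
  x = 12: rhs = 7, matching y values: none (0 points).
Total affine count: 18.
Full point count |E(F_13)| = 18 + 1 = 19.
Hasse bound: |19 − (13+1)| = |5| = 5 ≤ 2√13 ≈ 7.2111 ✓.


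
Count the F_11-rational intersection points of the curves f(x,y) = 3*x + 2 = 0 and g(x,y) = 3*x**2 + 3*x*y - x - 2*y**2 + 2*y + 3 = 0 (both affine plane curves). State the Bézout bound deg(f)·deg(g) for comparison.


Common zeros: ∅; count = 0; Bézout bound = 2.

deg(f) = 1, deg(g) = 2, so Bézout bound = 2.
Scan x ∈ F_11. For each x, list the y ∈ F_11 with f(x, y) ≡ 0 and those with g(x, y) ≡ 0 (mod 11); the common zeros in that column are the intersection.
  x = 0: f ≡ 0 at y ∈ ∅; g ≡ 0 at y ∈ ∅; common: ∅.
  x = 1: f ≡ 0 at y ∈ ∅; g ≡ 0 at y ∈ ∅; common: ∅.
  x = 2: f ≡ 0 at y ∈ ∅; g ≡ 0 at y ∈ {6, 9}; common: ∅.
  x = 3: f ≡ 0 at y ∈ {0, 1, 2, 3, 4, 5, 6, 7, 8, 9, 10}; g ≡ 0 at y ∈ ∅; common: ∅.
  x = 4: f ≡ 0 at y ∈ ∅; g ≡ 0 at y ∈ {9}; common: ∅.
  x = 5: f ≡ 0 at y ∈ ∅; g ≡ 0 at y ∈ {1, 2}; common: ∅.
  x = 6: f ≡ 0 at y ∈ ∅; g ≡ 0 at y ∈ ∅; common: ∅.
  x = 7: f ≡ 0 at y ∈ ∅; g ≡ 0 at y ∈ {0, 6}; common: ∅.
  x = 8: f ≡ 0 at y ∈ ∅; g ≡ 0 at y ∈ {0, 2}; common: ∅.
  x = 9: f ≡ 0 at y ∈ ∅; g ≡ 0 at y ∈ {1, 8}; common: ∅.
  x = 10: f ≡ 0 at y ∈ ∅; g ≡ 0 at y ∈ ∅; common: ∅.
Collecting: common zeros = ∅, so the count is 0.
Comparison with the Bézout bound: 0 ≤ 2 = deg(f)·deg(g), as expected for curves with no common component (the affine F_11-count falls short of the bound because intersections may lie at infinity, over extension fields, or carry multiplicity).


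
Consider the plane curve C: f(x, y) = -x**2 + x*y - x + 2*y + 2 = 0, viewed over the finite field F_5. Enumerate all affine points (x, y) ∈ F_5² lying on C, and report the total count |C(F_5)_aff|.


Affine F_5-points: {(0, 4), (1, 0), (2, 1), (3, 0), (3, 1), (3, 2), (3, 3), (3, 4), (4, 3)}; count = 9.

For each of the 25 pairs (x, y) ∈ F_5², evaluate f(x, y) mod 5. Record the zeros.
  x = 0: [0↦2, 1↦4, 2↦1, 3↦3, 4↦0]  zeros at y ∈ {4}
  x = 1: [0↦0, 1↦3, 2↦1, 3↦4, 4↦2]  zeros at y ∈ {0}
  x = 2: [0↦1, 1↦0, 2↦4, 3↦3, 4↦2]  zeros at y ∈ {1}
  x = 3: [0↦0, 1↦0, 2↦0, 3↦0, 4↦0]  zeros at y ∈ {0, 1, 2, 3, 4}
  x = 4: [0↦2, 1↦3, 2↦4, 3↦0, 4↦1]  zeros at y ∈ {3}
Collecting zeros: affine points = {(0, 4), (1, 0), (2, 1), (3, 0), (3, 1), (3, 2), (3, 3), (3, 4), (4, 3)}.
Total count |C(F_5)_aff| = 9.


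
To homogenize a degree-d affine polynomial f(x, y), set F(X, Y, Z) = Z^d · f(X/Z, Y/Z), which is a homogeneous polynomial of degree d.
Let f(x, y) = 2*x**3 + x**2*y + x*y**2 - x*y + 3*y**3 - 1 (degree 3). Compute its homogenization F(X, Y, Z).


F(X, Y, Z) = 2*X**3 + X**2*Y + X*Y**2 - X*Y*Z + 3*Y**3 - Z**3

deg(f) = 3.
Substitute x = X/Z, y = Y/Z into f, then multiply by Z^3.
  monomial 2·x^3·y^0 ↦ 2·X^3·Y^0·Z^0.
  monomial 1·x^2·y^1 ↦ 1·X^2·Y^1·Z^0.
  monomial 1·x^1·y^2 ↦ 1·X^1·Y^2·Z^0.
  monomial -1·x^1·y^1 ↦ -1·X^1·Y^1·Z^1.
  monomial 3·x^0·y^3 ↦ 3·X^0·Y^3·Z^0.
  monomial -1·x^0·y^0 ↦ -1·X^0·Y^0·Z^3.
Collecting: F(X, Y, Z) = 2*X**3 + X**2*Y + X*Y**2 - X*Y*Z + 3*Y**3 - Z**3.


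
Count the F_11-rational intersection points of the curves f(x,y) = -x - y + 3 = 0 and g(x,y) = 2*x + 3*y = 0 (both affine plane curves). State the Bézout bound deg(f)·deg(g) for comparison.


Common zeros: {(9, 5)}; count = 1; Bézout bound = 1.

deg(f) = 1, deg(g) = 1, so Bézout bound = 1.
Scan x ∈ F_11. For each x, list the y ∈ F_11 with f(x, y) ≡ 0 and those with g(x, y) ≡ 0 (mod 11); the common zeros in that column are the intersection.
  x = 0: f ≡ 0 at y ∈ {3}; g ≡ 0 at y ∈ {0}; common: ∅.
  x = 1: f ≡ 0 at y ∈ {2}; g ≡ 0 at y ∈ {3}; common: ∅.
  x = 2: f ≡ 0 at y ∈ {1}; g ≡ 0 at y ∈ {6}; common: ∅.
  x = 3: f ≡ 0 at y ∈ {0}; g ≡ 0 at y ∈ {9}; common: ∅.
  x = 4: f ≡ 0 at y ∈ {10}; g ≡ 0 at y ∈ {1}; common: ∅.
  x = 5: f ≡ 0 at y ∈ {9}; g ≡ 0 at y ∈ {4}; common: ∅.
  x = 6: f ≡ 0 at y ∈ {8}; g ≡ 0 at y ∈ {7}; common: ∅.
  x = 7: f ≡ 0 at y ∈ {7}; g ≡ 0 at y ∈ {10}; common: ∅.
  x = 8: f ≡ 0 at y ∈ {6}; g ≡ 0 at y ∈ {2}; common: ∅.
  x = 9: f ≡ 0 at y ∈ {5}; g ≡ 0 at y ∈ {5}; common: {5}.
  x = 10: f ≡ 0 at y ∈ {4}; g ≡ 0 at y ∈ {8}; common: ∅.
Collecting: common zeros = {(9, 5)}, so the count is 1.
Comparison with the Bézout bound: 1 ≤ 1 = deg(f)·deg(g), as expected for curves with no common component (the bound is attained).


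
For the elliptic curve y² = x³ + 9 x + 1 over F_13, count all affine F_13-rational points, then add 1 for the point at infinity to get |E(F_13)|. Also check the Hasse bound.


Affine points = {(0, 1), (0, 12), (2, 1), (2, 12), (3, 4), (3, 9), (4, 6), (4, 7), (7, 2), (7, 11), (8, 0), (10, 5), (10, 8), (11, 1), (11, 12), (12, 2), (12, 11)}; affine count = 17; |E(F_13)| = 18.

Discriminant check: Δ ∝ 4a³ + 27b² = 4·9³ + 27·1² = 4·729 + 27·1 ≡ 5 (mod 13). Nonzero ⇒ E is nonsingular.
For each x ∈ F_13, compute rhs = x³ + 9·x + 1 mod 13, then count y ∈ F_13 with y² ≡ rhs.
  x = 0: rhs = 1, matching y values: 1, 12 (2 points).
  x = 1: rhs = 11, matching y values: none (0 points).
  x = 2: rhs = 1, matching y values: 1, 12 (2 points).
  x = 3: rhs = 3, matching y values: 4, 9 (2 points).
  x = 4: rhs = 10, matching y values: 6, 7 (2 points).
  x = 5: rhs = 2, matching y values: none (0 points).
  x = 6: rhs = 11, matching y values: none (0 points).
  x = 7: rhs = 4, matching y values: 2, 11 (2 points).
  x = 8: rhs = 0, matching y values: 0 (1 points).
  x = 9: rhs = 5, matching y values: none (0 points).
  x = 10: rhs = 12, matching y values: 5, 8 (2 points).
  x = 11: rhs = 1, matching y values: 1, 12 (2 points).
  x = 12: rhs = 4, matching y values: 2, 11 (2 points).
Total affine count: 17.
Full point count |E(F_13)| = 17 + 1 = 18.
Hasse bound: |18 − (13+1)| = |4| = 4 ≤ 2√13 ≈ 7.2111 ✓.


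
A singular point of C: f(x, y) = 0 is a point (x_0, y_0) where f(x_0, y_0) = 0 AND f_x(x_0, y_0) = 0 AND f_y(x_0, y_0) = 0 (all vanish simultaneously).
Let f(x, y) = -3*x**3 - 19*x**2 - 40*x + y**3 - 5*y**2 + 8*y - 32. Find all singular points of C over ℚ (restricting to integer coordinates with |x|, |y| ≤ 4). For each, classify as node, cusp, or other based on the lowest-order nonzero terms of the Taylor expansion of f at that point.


Singular points: {(-2, 2)}; classification: node.

Compute partial derivatives:
  f_x = -9*x**2 - 38*x - 40.
  f_y = 3*y**2 - 10*y + 8.
Scan x_0 ∈ {−4, ..., 4}. For each x_0, f_y(x_0, y) is a polynomial in y; find its integer roots y ∈ {−4, ..., 4}, then test f_x and f at those candidates.
  x = -4: f_y(-4, y) = 3*y**2 - 10*y + 8; vanishes at y ∈ {2}. (-4, 2): f_x = -32 ≠ 0.
  x = -3: f_y(-3, y) = 3*y**2 - 10*y + 8; vanishes at y ∈ {2}. (-3, 2): f_x = -7 ≠ 0.
  x = -2: f_y(-2, y) = 3*y**2 - 10*y + 8; vanishes at y ∈ {2}. (-2, 2): f_x = 0, f = 0 — SINGULAR.
  x = -1: f_y(-1, y) = 3*y**2 - 10*y + 8; vanishes at y ∈ {2}. (-1, 2): f_x = -11 ≠ 0.
  x = 0: f_y(0, y) = 3*y**2 - 10*y + 8; vanishes at y ∈ {2}. (0, 2): f_x = -40 ≠ 0.
  x = 1: f_y(1, y) = 3*y**2 - 10*y + 8; vanishes at y ∈ {2}. (1, 2): f_x = -87 ≠ 0.
  x = 2: f_y(2, y) = 3*y**2 - 10*y + 8; vanishes at y ∈ {2}. (2, 2): f_x = -152 ≠ 0.
  x = 3: f_y(3, y) = 3*y**2 - 10*y + 8; vanishes at y ∈ {2}. (3, 2): f_x = -235 ≠ 0.
  x = 4: f_y(4, y) = 3*y**2 - 10*y + 8; vanishes at y ∈ {2}. (4, 2): f_x = -336 ≠ 0.
Only singular point on the grid: (-2, 2).
Classify: substitute x = -2 + u, y = 2 + v and expand: f = -3*u**3 - u**2 + v**3 + v**2.
No constant or linear terms (consistent with a singular point). Quadratic part: -u**2 + v**2. Cubic part: -3*u**3 + v**3.
The quadratic part v**2 - u**2 = (v − u)(v + u) splits into two distinct linear factors, so there are two distinct tangent lines y − 2 = ±(x − -2) — this is a node (ordinary double point).
Classification: node.


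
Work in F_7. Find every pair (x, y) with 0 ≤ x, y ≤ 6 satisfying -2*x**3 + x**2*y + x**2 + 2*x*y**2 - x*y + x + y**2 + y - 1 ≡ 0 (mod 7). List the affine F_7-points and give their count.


Affine F_7-points: {(5, 1), (5, 6)}; count = 2.

For each of the 49 pairs (x, y) ∈ F_7², evaluate f(x, y) mod 7. Record the zeros.
  x = 0: [0↦6, 1↦1, 2↦5, 3↦4, 4↦5, 5↦1, 6↦6]  zeros at y ∈ ∅
  x = 1: [0↦6, 1↦3, 2↦6, 3↦1, 4↦2, 5↦2, 6↦1]  zeros at y ∈ ∅
  x = 2: [0↦3, 1↦4, 2↦1, 3↦1, 4↦4, 5↦3, 6↦5]  zeros at y ∈ ∅
  x = 3: [0↦6, 1↦6, 2↦6, 3↦6, 4↦6, 5↦6, 6↦6]  zeros at y ∈ ∅
  x = 4: [0↦3, 1↦4, 2↦2, 3↦4, 4↦3, 5↦6, 6↦6]  zeros at y ∈ ∅
  x = 5: [0↦3, 1↦0, 2↦5, 3↦4, 4↦4, 5↦5, 6↦0]  zeros at y ∈ {1, 6}
  x = 6: [0↦1, 1↦3, 2↦3, 3↦1, 4↦4, 5↦5, 6↦4]  zeros at y ∈ ∅
Collecting zeros: affine points = {(5, 1), (5, 6)}.
Total count |C(F_7)_aff| = 2.


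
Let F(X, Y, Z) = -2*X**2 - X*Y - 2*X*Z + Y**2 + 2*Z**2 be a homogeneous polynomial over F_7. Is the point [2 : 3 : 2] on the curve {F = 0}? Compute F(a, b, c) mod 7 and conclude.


F(2,3,2) ≡ 2 (mod 7); P is NOT on the curve.

Evaluate F(2, 3, 2) term-by-term (mod 7).
  -2*X**2 ↦ -2·4·1·1 = -8
  -X*Y ↦ -1·2·3·1 = -6
  -2*X*Z ↦ -2·2·1·2 = -8
  Y**2 ↦ 1·1·9·1 = 9
  2*Z**2 ↦ 2·1·1·4 = 8
Sum: F(2, 3, 2) = (-8) + (-6) + (-8) + (9) + (8) = -5.
Reducing mod 7: -5 ≡ 2 (mod 7).
Since F(a, b, c) ≡ 2 ≠ 0 (mod 7), P does NOT lie on the curve.


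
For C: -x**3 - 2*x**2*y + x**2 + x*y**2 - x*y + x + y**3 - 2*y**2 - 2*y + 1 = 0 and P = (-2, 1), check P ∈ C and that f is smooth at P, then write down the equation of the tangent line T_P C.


Tangent line at P: -7*x - 13*y - 1 = 0.

Step 1: f(-2, 1) = 0, so P lies on C.
Step 2: partial derivatives
  f_x(x, y) = -3*x**2 - 4*x*y + 2*x + y**2 - y + 1, f_y(x, y) = -2*x**2 + 2*x*y - x + 3*y**2 - 4*y - 2.
  f_x(P) = -7, f_y(P) = -13 (gradient nonzero, so P is smooth).
Step 3: tangent line at P: -7·(x − -2) + -13·(y − 1) = 0.
Expanding: -7*x - 13*y - 1 = 0.


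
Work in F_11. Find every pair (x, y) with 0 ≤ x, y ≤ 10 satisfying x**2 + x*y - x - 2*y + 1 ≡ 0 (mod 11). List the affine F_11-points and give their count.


Affine F_11-points: {(0, 6), (1, 1), (3, 4), (4, 10), (5, 4), (6, 6), (7, 9), (8, 7), (9, 10), (10, 1)}; count = 10.

For each of the 121 pairs (x, y) ∈ F_11², evaluate f(x, y) mod 11. Record the zeros.
  x = 0: [0↦1, 1↦10, 2↦8, 3↦6, 4↦4, 5↦2, 6↦0, 7↦9, 8↦7, 9↦5, 10↦3]  zeros at y ∈ {6}
  x = 1: [0↦1, 1↦0, 2↦10, 3↦9, 4↦8, 5↦7, 6↦6, 7↦5, 8↦4, 9↦3, 10↦2]  zeros at y ∈ {1}
  x = 2: [0↦3, 1↦3, 2↦3, 3↦3, 4↦3, 5↦3, 6↦3, 7↦3, 8↦3, 9↦3, 10↦3]  zeros at y ∈ ∅
  x = 3: [0↦7, 1↦8, 2↦9, 3↦10, 4↦0, 5↦1, 6↦2, 7↦3, 8↦4, 9↦5, 10↦6]  zeros at y ∈ {4}
  x = 4: [0↦2, 1↦4, 2↦6, 3↦8, 4↦10, 5↦1, 6↦3, 7↦5, 8↦7, 9↦9, 10↦0]  zeros at y ∈ {10}
  x = 5: [0↦10, 1↦2, 2↦5, 3↦8, 4↦0, 5↦3, 6↦6, 7↦9, 8↦1, 9↦4, 10↦7]  zeros at y ∈ {4}
  x = 6: [0↦9, 1↦2, 2↦6, 3↦10, 4↦3, 5↦7, 6↦0, 7↦4, 8↦8, 9↦1, 10↦5]  zeros at y ∈ {6}
  x = 7: [0↦10, 1↦4, 2↦9, 3↦3, 4↦8, 5↦2, 6↦7, 7↦1, 8↦6, 9↦0, 10↦5]  zeros at y ∈ {9}
  x = 8: [0↦2, 1↦8, 2↦3, 3↦9, 4↦4, 5↦10, 6↦5, 7↦0, 8↦6, 9↦1, 10↦7]  zeros at y ∈ {7}
  x = 9: [0↦7, 1↦3, 2↦10, 3↦6, 4↦2, 5↦9, 6↦5, 7↦1, 8↦8, 9↦4, 10↦0]  zeros at y ∈ {10}
  x = 10: [0↦3, 1↦0, 2↦8, 3↦5, 4↦2, 5↦10, 6↦7, 7↦4, 8↦1, 9↦9, 10↦6]  zeros at y ∈ {1}
Collecting zeros: affine points = {(0, 6), (1, 1), (3, 4), (4, 10), (5, 4), (6, 6), (7, 9), (8, 7), (9, 10), (10, 1)}.
Total count |C(F_11)_aff| = 10.


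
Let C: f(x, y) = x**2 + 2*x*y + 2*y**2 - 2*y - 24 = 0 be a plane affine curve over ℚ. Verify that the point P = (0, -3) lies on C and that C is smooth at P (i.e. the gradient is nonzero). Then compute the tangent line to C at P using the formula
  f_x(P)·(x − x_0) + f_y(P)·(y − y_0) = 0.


Tangent line at P: -6*x - 14*y - 42 = 0.

Step 1: f(0, -3) = 0, so P lies on C.
Step 2: partial derivatives
  f_x(x, y) = 2*x + 2*y, f_y(x, y) = 2*x + 4*y - 2.
  f_x(P) = -6, f_y(P) = -14 (gradient nonzero, so P is smooth).
Step 3: tangent line at P: -6·(x − 0) + -14·(y − -3) = 0.
Expanding: -6*x - 14*y - 42 = 0.


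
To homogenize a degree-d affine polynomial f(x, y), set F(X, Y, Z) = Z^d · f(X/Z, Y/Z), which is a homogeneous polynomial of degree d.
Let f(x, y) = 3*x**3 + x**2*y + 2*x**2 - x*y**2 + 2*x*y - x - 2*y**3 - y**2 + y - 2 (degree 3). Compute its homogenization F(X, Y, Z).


F(X, Y, Z) = 3*X**3 + X**2*Y + 2*X**2*Z - X*Y**2 + 2*X*Y*Z - X*Z**2 - 2*Y**3 - Y**2*Z + Y*Z**2 - 2*Z**3

deg(f) = 3.
Substitute x = X/Z, y = Y/Z into f, then multiply by Z^3.
  monomial 3·x^3·y^0 ↦ 3·X^3·Y^0·Z^0.
  monomial 1·x^2·y^1 ↦ 1·X^2·Y^1·Z^0.
  monomial 2·x^2·y^0 ↦ 2·X^2·Y^0·Z^1.
  monomial -1·x^1·y^2 ↦ -1·X^1·Y^2·Z^0.
  monomial 2·x^1·y^1 ↦ 2·X^1·Y^1·Z^1.
  monomial -1·x^1·y^0 ↦ -1·X^1·Y^0·Z^2.
  monomial -2·x^0·y^3 ↦ -2·X^0·Y^3·Z^0.
  monomial -1·x^0·y^2 ↦ -1·X^0·Y^2·Z^1.
  monomial 1·x^0·y^1 ↦ 1·X^0·Y^1·Z^2.
  monomial -2·x^0·y^0 ↦ -2·X^0·Y^0·Z^3.
Collecting: F(X, Y, Z) = 3*X**3 + X**2*Y + 2*X**2*Z - X*Y**2 + 2*X*Y*Z - X*Z**2 - 2*Y**3 - Y**2*Z + Y*Z**2 - 2*Z**3.


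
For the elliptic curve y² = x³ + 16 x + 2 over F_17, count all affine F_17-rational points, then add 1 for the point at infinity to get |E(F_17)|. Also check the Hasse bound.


Affine points = {(0, 6), (0, 11), (1, 6), (1, 11), (2, 5), (2, 12), (3, 3), (3, 14), (6, 5), (6, 12), (7, 7), (7, 10), (8, 8), (8, 9), (9, 5), (9, 12), (11, 8), (11, 9), (12, 1), (12, 16), (15, 8), (15, 9), (16, 6), (16, 11)}; affine count = 24; |E(F_17)| = 25.

Discriminant check: Δ ∝ 4a³ + 27b² = 4·16³ + 27·2² = 4·4096 + 27·4 ≡ 2 (mod 17). Nonzero ⇒ E is nonsingular.
For each x ∈ F_17, compute rhs = x³ + 16·x + 2 mod 17, then count y ∈ F_17 with y² ≡ rhs.
  x = 0: rhs = 2, matching y values: 6, 11 (2 points).
  x = 1: rhs = 2, matching y values: 6, 11 (2 points).
  x = 2: rhs = 8, matching y values: 5, 12 (2 points).
  x = 3: rhs = 9, matching y values: 3, 14 (2 points).
  x = 4: rhs = 11, matching y values: none (0 points).
  x = 5: rhs = 3, matching y values: none (0 points).
  x = 6: rhs = 8, matching y values: 5, 12 (2 points).
  x = 7: rhs = 15, matching y values: 7, 10 (2 points).
  x = 8: rhs = 13, matching y values: 8, 9 (2 points).
  x = 9: rhs = 8, matching y values: 5, 12 (2 points).
  x = 10: rhs = 6, matching y values: none (0 points).
  x = 11: rhs = 13, matching y values: 8, 9 (2 points).
  x = 12: rhs = 1, matching y values: 1, 16 (2 points).
  x = 13: rhs = 10, matching y values: none (0 points).
  x = 14: rhs = 12, matching y values: none (0 points).
  x = 15: rhs = 13, matching y values: 8, 9 (2 points).
  x = 16: rhs = 2, matching y values: 6, 11 (2 points).
Total affine count: 24.
Full point count |E(F_17)| = 24 + 1 = 25.
Hasse bound: |25 − (17+1)| = |7| = 7 ≤ 2√17 ≈ 8.2462 ✓.


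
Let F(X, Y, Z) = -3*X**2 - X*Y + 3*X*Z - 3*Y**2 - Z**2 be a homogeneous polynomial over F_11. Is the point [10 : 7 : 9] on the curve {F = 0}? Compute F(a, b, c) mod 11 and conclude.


F(10,7,9) ≡ 2 (mod 11); P is NOT on the curve.

Evaluate F(10, 7, 9) term-by-term (mod 11).
  -3*X**2 ↦ -3·100·1·1 = -300
  -X*Y ↦ -1·10·7·1 = -70
  3*X*Z ↦ 3·10·1·9 = 270
  -3*Y**2 ↦ -3·1·49·1 = -147
  -Z**2 ↦ -1·1·1·81 = -81
Sum: F(10, 7, 9) = (-300) + (-70) + (270) + (-147) + (-81) = -328.
Reducing mod 11: -328 ≡ 2 (mod 11).
Since F(a, b, c) ≡ 2 ≠ 0 (mod 11), P does NOT lie on the curve.


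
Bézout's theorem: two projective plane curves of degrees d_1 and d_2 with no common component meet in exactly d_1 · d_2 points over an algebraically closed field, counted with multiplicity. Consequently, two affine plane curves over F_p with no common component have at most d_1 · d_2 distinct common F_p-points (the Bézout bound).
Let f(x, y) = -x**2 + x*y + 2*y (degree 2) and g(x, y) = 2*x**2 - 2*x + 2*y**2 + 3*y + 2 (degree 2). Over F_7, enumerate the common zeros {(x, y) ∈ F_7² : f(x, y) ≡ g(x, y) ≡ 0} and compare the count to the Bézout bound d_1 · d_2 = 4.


Common zeros: {(4, 5)}; count = 1; Bézout bound = 4.

deg(f) = 2, deg(g) = 2, so Bézout bound = 4.
Scan x ∈ F_7. For each x, list the y ∈ F_7 with f(x, y) ≡ 0 and those with g(x, y) ≡ 0 (mod 7); the common zeros in that column are the intersection.
  x = 0: f ≡ 0 at y ∈ {0}; g ≡ 0 at y ∈ {1}; common: ∅.
  x = 1: f ≡ 0 at y ∈ {5}; g ≡ 0 at y ∈ {1}; common: ∅.
  x = 2: f ≡ 0 at y ∈ {1}; g ≡ 0 at y ∈ ∅; common: ∅.
  x = 3: f ≡ 0 at y ∈ {6}; g ≡ 0 at y ∈ {0, 2}; common: ∅.
  x = 4: f ≡ 0 at y ∈ {5}; g ≡ 0 at y ∈ {4, 5}; common: {5}.
  x = 5: f ≡ 0 at y ∈ ∅; g ≡ 0 at y ∈ {0, 2}; common: ∅.
  x = 6: f ≡ 0 at y ∈ {1}; g ≡ 0 at y ∈ ∅; common: ∅.
Collecting: common zeros = {(4, 5)}, so the count is 1.
Comparison with the Bézout bound: 1 ≤ 4 = deg(f)·deg(g), as expected for curves with no common component (the affine F_7-count falls short of the bound because intersections may lie at infinity, over extension fields, or carry multiplicity).


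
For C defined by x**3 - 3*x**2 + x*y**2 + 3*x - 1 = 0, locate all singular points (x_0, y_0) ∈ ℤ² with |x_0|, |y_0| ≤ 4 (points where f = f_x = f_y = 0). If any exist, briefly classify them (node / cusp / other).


Singular points: {(1, 0)}; classification: cusp.

Compute partial derivatives:
  f_x = 3*x**2 - 6*x + y**2 + 3.
  f_y = 2*x*y.
Scan x_0 ∈ {−4, ..., 4}. For each x_0, f_y(x_0, y) is a polynomial in y; find its integer roots y ∈ {−4, ..., 4}, then test f_x and f at those candidates.
  x = -4: f_y(-4, y) = -8*y; vanishes at y ∈ {0}. (-4, 0): f_x = 75 ≠ 0.
  x = -3: f_y(-3, y) = -6*y; vanishes at y ∈ {0}. (-3, 0): f_x = 48 ≠ 0.
  x = -2: f_y(-2, y) = -4*y; vanishes at y ∈ {0}. (-2, 0): f_x = 27 ≠ 0.
  x = -1: f_y(-1, y) = -2*y; vanishes at y ∈ {0}. (-1, 0): f_x = 12 ≠ 0.
  x = 0: f_y(0, y) = 0; vanishes at y ∈ {-4, -3, -2, -1, 0, 1, 2, 3, 4}. (0, -4): f_x = 19 ≠ 0; (0, -3): f_x = 12 ≠ 0; (0, -2): f_x = 7 ≠ 0; (0, -1): f_x = 4 ≠ 0; (0, 0): f_x = 3 ≠ 0; (0, 1): f_x = 4 ≠ 0; (0, 2): f_x = 7 ≠ 0; (0, 3): f_x = 12 ≠ 0; (0, 4): f_x = 19 ≠ 0.
  x = 1: f_y(1, y) = 2*y; vanishes at y ∈ {0}. (1, 0): f_x = 0, f = 0 — SINGULAR.
  x = 2: f_y(2, y) = 4*y; vanishes at y ∈ {0}. (2, 0): f_x = 3 ≠ 0.
  x = 3: f_y(3, y) = 6*y; vanishes at y ∈ {0}. (3, 0): f_x = 12 ≠ 0.
  x = 4: f_y(4, y) = 8*y; vanishes at y ∈ {0}. (4, 0): f_x = 27 ≠ 0.
Only singular point on the grid: (1, 0).
Classify: substitute x = 1 + u, y = 0 + v and expand: f = u**3 + u*v**2 + v**2.
No constant or linear terms (consistent with a singular point). Quadratic part: v**2. Cubic part: u**3 + u*v**2.
The quadratic part v**2 is a perfect square, so there is a single (double) tangent line v = 0, i.e. y = 0. Restricting the cubic part to that line (v = 0) leaves u**3 ≠ 0, so f is not divisible by v and the branch is v² ≈ -u**3 to lowest order — this is a cusp.
Classification: cusp.


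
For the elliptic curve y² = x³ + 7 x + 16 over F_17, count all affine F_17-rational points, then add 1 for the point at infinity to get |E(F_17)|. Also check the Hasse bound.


Affine points = {(0, 4), (0, 13), (2, 2), (2, 15), (3, 8), (3, 9), (6, 6), (6, 11), (7, 0), (9, 3), (9, 14), (10, 7), (10, 10), (11, 8), (11, 9), (12, 3), (12, 14), (13, 3), (13, 14), (14, 6), (14, 11), (16, 5), (16, 12)}; affine count = 23; |E(F_17)| = 24.

Discriminant check: Δ ∝ 4a³ + 27b² = 4·7³ + 27·16² = 4·343 + 27·256 ≡ 5 (mod 17). Nonzero ⇒ E is nonsingular.
For each x ∈ F_17, compute rhs = x³ + 7·x + 16 mod 17, then count y ∈ F_17 with y² ≡ rhs.
  x = 0: rhs = 16, matching y values: 4, 13 (2 points).
  x = 1: rhs = 7, matching y values: none (0 points).
  x = 2: rhs = 4, matching y values: 2, 15 (2 points).
  x = 3: rhs = 13, matching y values: 8, 9 (2 points).
  x = 4: rhs = 6, matching y values: none (0 points).
  x = 5: rhs = 6, matching y values: none (0 points).
  x = 6: rhs = 2, matching y values: 6, 11 (2 points).
  x = 7: rhs = 0, matching y values: 0 (1 points).
  x = 8: rhs = 6, matching y values: none (0 points).
  x = 9: rhs = 9, matching y values: 3, 14 (2 points).
  x = 10: rhs = 15, matching y values: 7, 10 (2 points).
  x = 11: rhs = 13, matching y values: 8, 9 (2 points).
  x = 12: rhs = 9, matching y values: 3, 14 (2 points).
  x = 13: rhs = 9, matching y values: 3, 14 (2 points).
  x = 14: rhs = 2, matching y values: 6, 11 (2 points).
  x = 15: rhs = 11, matching y values: none (0 points).
  x = 16: rhs = 8, matching y values: 5, 12 (2 points).
Total affine count: 23.
Full point count |E(F_17)| = 23 + 1 = 24.
Hasse bound: |24 − (17+1)| = |6| = 6 ≤ 2√17 ≈ 8.2462 ✓.
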